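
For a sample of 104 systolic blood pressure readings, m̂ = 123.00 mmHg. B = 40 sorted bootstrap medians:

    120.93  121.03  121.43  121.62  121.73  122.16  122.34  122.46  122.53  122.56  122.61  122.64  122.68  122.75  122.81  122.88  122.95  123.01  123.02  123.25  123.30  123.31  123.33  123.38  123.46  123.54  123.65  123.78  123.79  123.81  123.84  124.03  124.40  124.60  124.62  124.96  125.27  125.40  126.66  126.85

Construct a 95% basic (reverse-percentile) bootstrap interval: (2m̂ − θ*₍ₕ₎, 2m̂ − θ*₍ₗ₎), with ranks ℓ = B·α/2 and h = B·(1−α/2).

Percentile endpoints at ranks 1 and 39: θ*₍1₎ = 120.93, θ*₍39₎ = 126.66.
Basic interval reflects these around m̂:
  lower = 2 × 123.00 − 126.66 = 119.34
  upper = 2 × 123.00 − 120.93 = 125.07

(119.34, 125.07)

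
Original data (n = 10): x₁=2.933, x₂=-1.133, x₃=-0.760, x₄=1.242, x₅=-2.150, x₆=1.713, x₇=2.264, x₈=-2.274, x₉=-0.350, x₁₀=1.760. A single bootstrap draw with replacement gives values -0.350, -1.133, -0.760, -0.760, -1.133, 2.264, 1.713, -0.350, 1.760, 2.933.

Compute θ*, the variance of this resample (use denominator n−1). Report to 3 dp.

θ* = 2.442

Mean = 0.4184; sum of squared deviations = 21.9771
s² = 21.9771 / 9 = 2.4419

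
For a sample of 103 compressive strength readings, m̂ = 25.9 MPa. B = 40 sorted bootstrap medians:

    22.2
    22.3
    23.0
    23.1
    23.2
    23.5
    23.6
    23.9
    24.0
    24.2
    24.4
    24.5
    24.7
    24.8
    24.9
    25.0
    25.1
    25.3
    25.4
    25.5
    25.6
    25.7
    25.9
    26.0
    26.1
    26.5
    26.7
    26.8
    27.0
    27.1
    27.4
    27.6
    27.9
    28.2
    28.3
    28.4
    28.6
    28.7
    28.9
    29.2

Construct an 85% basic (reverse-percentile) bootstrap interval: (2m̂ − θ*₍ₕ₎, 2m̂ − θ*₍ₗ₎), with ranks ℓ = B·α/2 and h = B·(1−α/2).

(23.2, 28.8)

Percentile endpoints at ranks 3 and 37: θ*₍3₎ = 23.0, θ*₍37₎ = 28.6.
Basic interval reflects these around m̂:
  lower = 2 × 25.9 − 28.6 = 23.2
  upper = 2 × 25.9 − 23.0 = 28.8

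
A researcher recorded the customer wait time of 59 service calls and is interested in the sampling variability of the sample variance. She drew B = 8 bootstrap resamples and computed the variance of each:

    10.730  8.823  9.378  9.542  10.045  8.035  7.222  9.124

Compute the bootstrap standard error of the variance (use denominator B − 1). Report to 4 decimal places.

SE* = 1.1058

Bootstrap SE is the standard deviation of the 8 replicate variances.
Mean of replicates: (10.730 + 8.823 + 9.378 + 9.542 + 10.045 + 8.035 + 7.222 + 9.124) / 8 = 72.89900 / 8 = 9.11238
Sum of squared deviations: (+1.61763)² + (−0.28937)² + (+0.26562)² + (+0.42962)² + (+0.93262)² + (−1.07737)² + (−1.89037)² + (+0.01163)² = 8.55976
Variance = 8.55976 / 7 = 1.22282
SE* = √1.22282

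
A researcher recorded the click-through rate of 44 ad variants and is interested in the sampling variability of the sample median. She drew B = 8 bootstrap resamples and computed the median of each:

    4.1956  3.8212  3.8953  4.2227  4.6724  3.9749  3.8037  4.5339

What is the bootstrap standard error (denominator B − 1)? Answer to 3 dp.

Bootstrap SE is the standard deviation of the 8 replicate medians.
Mean of replicates: (4.1956 + 3.8212 + 3.8953 + 4.2227 + 4.6724 + 3.9749 + 3.8037 + 4.5339) / 8 = 33.11970 / 8 = 4.13996
Sum of squared deviations: (+0.05564)² + (−0.31876)² + (−0.24466)² + (+0.08274)² + (+0.53244)² + (−0.16506)² + (−0.33626)² + (+0.39394)² = 0.75040
Variance = 0.75040 / 7 = 0.10720
SE* = √0.10720

SE* = 0.327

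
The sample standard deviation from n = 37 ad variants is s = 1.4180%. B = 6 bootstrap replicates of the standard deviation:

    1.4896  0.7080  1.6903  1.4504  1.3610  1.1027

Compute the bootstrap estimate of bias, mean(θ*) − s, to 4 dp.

bias = −0.1177

mean(θ*) = (1.4896 + 0.7080 + 1.6903 + 1.4504 + 1.3610 + 1.1027) / 6 = 1.30033
bias = 1.30033 − 1.4180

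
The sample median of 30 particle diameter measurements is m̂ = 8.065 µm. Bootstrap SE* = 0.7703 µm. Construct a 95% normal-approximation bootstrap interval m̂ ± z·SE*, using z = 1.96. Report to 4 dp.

(6.5552, 9.5748)

Margin = 1.96 × 0.7703 = 1.50979
Interval: 8.065 ± 1.50979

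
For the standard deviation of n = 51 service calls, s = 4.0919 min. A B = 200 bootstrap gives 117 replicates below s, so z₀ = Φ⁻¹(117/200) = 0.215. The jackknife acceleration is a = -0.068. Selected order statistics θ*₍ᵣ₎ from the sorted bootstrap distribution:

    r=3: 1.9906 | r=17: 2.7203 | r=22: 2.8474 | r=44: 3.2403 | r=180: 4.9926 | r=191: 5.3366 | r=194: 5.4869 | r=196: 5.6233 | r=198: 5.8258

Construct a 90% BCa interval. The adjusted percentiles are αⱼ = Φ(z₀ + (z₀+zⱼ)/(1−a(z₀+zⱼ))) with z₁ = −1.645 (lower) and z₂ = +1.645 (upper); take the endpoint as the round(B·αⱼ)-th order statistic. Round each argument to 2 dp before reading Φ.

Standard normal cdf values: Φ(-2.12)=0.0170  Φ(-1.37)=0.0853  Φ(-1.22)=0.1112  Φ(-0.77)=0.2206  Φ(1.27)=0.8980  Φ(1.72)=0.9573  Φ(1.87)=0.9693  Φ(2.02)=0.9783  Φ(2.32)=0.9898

(2.7203, 5.4869)

Lower: z₀ + z₁ = 0.215 + (-1.645) = -1.430; 1 − a(z₀+z₁) = 1 − (-0.068)(-1.430) = 0.9028; argument = 0.215 + (-1.430)/0.9028 = -1.3690 → -1.37.
α₁ = Φ(-1.37) = 0.0853; rank = round(200 × 0.0853) = 17; θ*₍17₎ = 2.7203.
Upper: z₀ + z₂ = 1.860; 1 − a(z₀+z₂) = 1.1265; argument = 1.8662 → 1.87; α₂ = 0.9693; rank = 194; θ*₍194₎ = 5.4869.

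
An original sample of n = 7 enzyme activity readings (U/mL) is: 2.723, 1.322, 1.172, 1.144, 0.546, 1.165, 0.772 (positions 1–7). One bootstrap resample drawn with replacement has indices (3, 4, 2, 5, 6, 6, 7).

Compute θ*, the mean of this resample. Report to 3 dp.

Resample values: 1.172, 1.144, 1.322, 0.546, 1.165, 1.165, 0.772.
Mean = (1.172 + 1.144 + 1.322 + 0.546 + 1.165 + 1.165 + 0.772) / 7 = 7.2860 / 7 = 1.041

θ* = 1.041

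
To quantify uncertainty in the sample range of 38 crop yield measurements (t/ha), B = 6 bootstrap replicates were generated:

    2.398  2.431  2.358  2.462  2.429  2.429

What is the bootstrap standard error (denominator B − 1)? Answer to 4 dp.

Bootstrap SE is the standard deviation of the 6 replicate ranges.
Mean of replicates: (2.398 + 2.431 + 2.358 + 2.462 + 2.429 + 2.429) / 6 = 14.50700 / 6 = 2.41783
Sum of squared deviations: (−0.01983)² + (+0.01317)² + (−0.05983)² + (+0.04417)² + (+0.01117)² + (+0.01117)² = 0.00635
Variance = 0.00635 / 5 = 0.00127
SE* = √0.00127

SE* = 0.0356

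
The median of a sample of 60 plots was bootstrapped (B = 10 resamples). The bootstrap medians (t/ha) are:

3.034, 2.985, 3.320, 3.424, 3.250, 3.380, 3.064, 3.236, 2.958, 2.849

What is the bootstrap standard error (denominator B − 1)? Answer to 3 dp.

SE* = 0.197

Bootstrap SE is the standard deviation of the 10 replicate medians.
Mean of replicates: (3.034 + 2.985 + 3.320 + 3.424 + 3.250 + 3.380 + 3.064 + 3.236 + 2.958 + 2.849) / 10 = 31.5000 / 10 = 3.1500
Sum of squared deviations: (−0.1160)² + (−0.1650)² + (+0.1700)² + (+0.2740)² + (+0.1000)² + (+0.2300)² + (−0.0860)² + (+0.0860)² + (−0.1920)² + (−0.3010)² = 0.3498
Variance = 0.3498 / 9 = 0.0389
SE* = √0.0389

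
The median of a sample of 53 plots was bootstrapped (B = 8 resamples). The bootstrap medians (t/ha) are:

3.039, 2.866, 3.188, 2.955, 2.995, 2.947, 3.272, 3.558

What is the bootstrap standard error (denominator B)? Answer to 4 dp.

SE* = 0.2124

Bootstrap SE is the standard deviation of the 8 replicate medians.
Mean of replicates: (3.039 + 2.866 + 3.188 + 2.955 + 2.995 + 2.947 + 3.272 + 3.558) / 8 = 24.82000 / 8 = 3.10250
Sum of squared deviations: (−0.06350)² + (−0.23650)² + (+0.08550)² + (−0.14750)² + (−0.10750)² + (−0.15550)² + (+0.16950)² + (+0.45550)² = 0.36098
Variance = 0.36098 / 8 = 0.04512
SE* = √0.04512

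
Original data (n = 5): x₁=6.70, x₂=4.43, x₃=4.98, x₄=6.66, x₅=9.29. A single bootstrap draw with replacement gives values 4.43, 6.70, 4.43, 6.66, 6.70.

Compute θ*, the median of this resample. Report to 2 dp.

Sorted: 4.43, 4.43, 6.66, 6.70, 6.70
Median = middle value = 6.66

θ* = 6.66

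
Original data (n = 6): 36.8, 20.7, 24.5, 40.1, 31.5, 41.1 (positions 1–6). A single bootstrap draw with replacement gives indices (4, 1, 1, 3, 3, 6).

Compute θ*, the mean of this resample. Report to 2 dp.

Resample values: 40.1, 36.8, 36.8, 24.5, 24.5, 41.1.
Mean = (40.1 + 36.8 + 36.8 + 24.5 + 24.5 + 41.1) / 6 = 203.80 / 6 = 33.97

θ* = 33.97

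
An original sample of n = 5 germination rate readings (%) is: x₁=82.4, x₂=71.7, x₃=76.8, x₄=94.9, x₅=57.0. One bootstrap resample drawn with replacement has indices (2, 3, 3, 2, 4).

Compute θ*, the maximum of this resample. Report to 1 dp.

Resample values: 71.7, 76.8, 76.8, 71.7, 94.9.
Maximum = 94.9

θ* = 94.9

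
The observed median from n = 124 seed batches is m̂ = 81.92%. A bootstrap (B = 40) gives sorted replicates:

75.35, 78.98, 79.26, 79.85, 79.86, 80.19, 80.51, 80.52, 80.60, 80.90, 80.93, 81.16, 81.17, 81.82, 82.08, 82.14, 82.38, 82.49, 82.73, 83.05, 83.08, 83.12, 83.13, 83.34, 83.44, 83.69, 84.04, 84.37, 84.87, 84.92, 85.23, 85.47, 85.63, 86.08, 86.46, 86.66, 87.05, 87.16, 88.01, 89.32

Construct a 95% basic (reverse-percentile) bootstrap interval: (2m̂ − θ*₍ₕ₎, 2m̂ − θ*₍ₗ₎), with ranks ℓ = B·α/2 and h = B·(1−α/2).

(75.83, 88.49)

Percentile endpoints at ranks 1 and 39: θ*₍1₎ = 75.35, θ*₍39₎ = 88.01.
Basic interval reflects these around m̂:
  lower = 2 × 81.92 − 88.01 = 75.83
  upper = 2 × 81.92 − 75.35 = 88.49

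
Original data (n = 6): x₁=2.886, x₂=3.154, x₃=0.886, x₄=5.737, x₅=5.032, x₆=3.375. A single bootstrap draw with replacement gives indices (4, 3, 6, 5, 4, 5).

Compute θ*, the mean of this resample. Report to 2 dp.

Resample values: 5.737, 0.886, 3.375, 5.032, 5.737, 5.032.
Mean = (5.737 + 0.886 + 3.375 + 5.032 + 5.737 + 5.032) / 6 = 25.7990 / 6 = 4.30

θ* = 4.30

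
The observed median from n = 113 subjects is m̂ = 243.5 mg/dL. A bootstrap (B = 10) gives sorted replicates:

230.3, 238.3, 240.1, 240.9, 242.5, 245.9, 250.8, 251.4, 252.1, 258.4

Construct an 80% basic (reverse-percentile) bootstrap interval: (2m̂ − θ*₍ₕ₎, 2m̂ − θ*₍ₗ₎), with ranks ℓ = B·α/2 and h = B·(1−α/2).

(234.9, 256.7)

Percentile endpoints at ranks 1 and 9: θ*₍1₎ = 230.3, θ*₍9₎ = 252.1.
Basic interval reflects these around m̂:
  lower = 2 × 243.5 − 252.1 = 234.9
  upper = 2 × 243.5 − 230.3 = 256.7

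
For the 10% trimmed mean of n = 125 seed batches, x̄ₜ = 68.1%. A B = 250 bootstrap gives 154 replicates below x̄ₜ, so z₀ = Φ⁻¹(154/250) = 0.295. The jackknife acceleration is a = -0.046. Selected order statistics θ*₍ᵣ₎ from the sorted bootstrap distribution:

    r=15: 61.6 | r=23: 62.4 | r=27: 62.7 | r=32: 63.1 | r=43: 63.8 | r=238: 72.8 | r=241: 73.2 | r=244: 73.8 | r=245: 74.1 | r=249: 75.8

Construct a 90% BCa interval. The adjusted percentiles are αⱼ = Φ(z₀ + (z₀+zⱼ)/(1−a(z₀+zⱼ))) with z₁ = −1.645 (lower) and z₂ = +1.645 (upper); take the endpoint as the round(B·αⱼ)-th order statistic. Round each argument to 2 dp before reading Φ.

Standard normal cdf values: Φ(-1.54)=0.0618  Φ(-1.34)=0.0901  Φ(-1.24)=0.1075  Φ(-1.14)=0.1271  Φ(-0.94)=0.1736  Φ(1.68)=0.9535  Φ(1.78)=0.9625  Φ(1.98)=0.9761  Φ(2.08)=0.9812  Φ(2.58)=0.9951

Lower: z₀ + z₁ = 0.295 + (-1.645) = -1.350; 1 − a(z₀+z₁) = 1 − (-0.046)(-1.350) = 0.9379; argument = 0.295 + (-1.350)/0.9379 = -1.1444 → -1.14.
α₁ = Φ(-1.14) = 0.1271; rank = round(250 × 0.1271) = 32; θ*₍32₎ = 63.1.
Upper: z₀ + z₂ = 1.940; 1 − a(z₀+z₂) = 1.0892; argument = 2.0761 → 2.08; α₂ = 0.9812; rank = 245; θ*₍245₎ = 74.1.

(63.1, 74.1)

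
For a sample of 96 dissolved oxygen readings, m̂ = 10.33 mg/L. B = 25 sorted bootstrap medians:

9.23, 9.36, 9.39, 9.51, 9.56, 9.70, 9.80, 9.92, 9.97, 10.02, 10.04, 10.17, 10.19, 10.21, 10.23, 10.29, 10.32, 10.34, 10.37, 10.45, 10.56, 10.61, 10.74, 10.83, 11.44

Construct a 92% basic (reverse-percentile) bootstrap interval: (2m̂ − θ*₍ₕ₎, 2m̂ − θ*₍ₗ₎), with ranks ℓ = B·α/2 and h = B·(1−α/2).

(9.83, 11.43)

Percentile endpoints at ranks 1 and 24: θ*₍1₎ = 9.23, θ*₍24₎ = 10.83.
Basic interval reflects these around m̂:
  lower = 2 × 10.33 − 10.83 = 9.83
  upper = 2 × 10.33 − 9.23 = 11.43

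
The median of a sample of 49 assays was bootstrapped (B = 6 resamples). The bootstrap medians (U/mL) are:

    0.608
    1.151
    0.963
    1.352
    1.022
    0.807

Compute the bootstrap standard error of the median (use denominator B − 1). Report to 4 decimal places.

SE* = 0.2600

Bootstrap SE is the standard deviation of the 6 replicate medians.
Mean of replicates: (0.608 + 1.151 + 0.963 + 1.352 + 1.022 + 0.807) / 6 = 5.90300 / 6 = 0.98383
Sum of squared deviations: (−0.37583)² + (+0.16717)² + (−0.02083)² + (+0.36817)² + (+0.03817)² + (−0.17683)² = 0.33790
Variance = 0.33790 / 5 = 0.06758
SE* = √0.06758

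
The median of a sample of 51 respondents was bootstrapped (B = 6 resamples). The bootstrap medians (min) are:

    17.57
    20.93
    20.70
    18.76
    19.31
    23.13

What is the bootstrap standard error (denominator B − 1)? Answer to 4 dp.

Bootstrap SE is the standard deviation of the 6 replicate medians.
Mean of replicates: (17.57 + 20.93 + 20.70 + 18.76 + 19.31 + 23.13) / 6 = 120.40000 / 6 = 20.06667
Sum of squared deviations: (−2.49667)² + (+0.86333)² + (+0.63333)² + (−1.30667)² + (−0.75667)² + (+3.06333)² = 19.04373
Variance = 19.04373 / 5 = 3.80875
SE* = √3.80875

SE* = 1.9516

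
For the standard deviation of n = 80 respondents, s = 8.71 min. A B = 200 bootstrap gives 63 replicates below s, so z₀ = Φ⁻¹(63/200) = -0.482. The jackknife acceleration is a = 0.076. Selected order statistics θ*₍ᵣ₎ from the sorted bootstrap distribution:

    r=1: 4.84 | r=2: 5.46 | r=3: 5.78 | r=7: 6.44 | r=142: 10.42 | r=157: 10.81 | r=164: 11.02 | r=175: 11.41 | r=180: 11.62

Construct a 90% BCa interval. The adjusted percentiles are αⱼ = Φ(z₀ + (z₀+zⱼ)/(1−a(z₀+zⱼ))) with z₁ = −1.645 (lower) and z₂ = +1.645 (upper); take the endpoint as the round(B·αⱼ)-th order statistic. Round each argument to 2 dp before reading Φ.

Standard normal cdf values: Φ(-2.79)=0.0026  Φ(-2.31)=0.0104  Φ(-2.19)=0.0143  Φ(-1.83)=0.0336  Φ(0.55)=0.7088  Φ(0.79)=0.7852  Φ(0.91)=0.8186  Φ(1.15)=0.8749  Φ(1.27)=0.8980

(5.46, 10.81)

Lower: z₀ + z₁ = -0.482 + (-1.645) = -2.127; 1 − a(z₀+z₁) = 1 − (0.076)(-2.127) = 1.1617; argument = -0.482 + (-2.127)/1.1617 = -2.3130 → -2.31.
α₁ = Φ(-2.31) = 0.0104; rank = round(200 × 0.0104) = 2; θ*₍2₎ = 5.46.
Upper: z₀ + z₂ = 1.163; 1 − a(z₀+z₂) = 0.9116; argument = 0.7938 → 0.79; α₂ = 0.7852; rank = 157; θ*₍157₎ = 10.81.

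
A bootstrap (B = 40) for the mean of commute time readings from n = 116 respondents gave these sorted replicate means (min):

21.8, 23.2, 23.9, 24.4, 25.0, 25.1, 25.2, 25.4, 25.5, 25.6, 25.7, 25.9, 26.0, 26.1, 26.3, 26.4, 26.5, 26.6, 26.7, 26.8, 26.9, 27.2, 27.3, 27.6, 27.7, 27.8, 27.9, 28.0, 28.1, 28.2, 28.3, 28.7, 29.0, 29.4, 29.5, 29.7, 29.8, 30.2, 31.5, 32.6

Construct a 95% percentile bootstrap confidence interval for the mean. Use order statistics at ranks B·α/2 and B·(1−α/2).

α = 0.05; lower rank = 40 × 0.025 = 1; upper rank = 40 × 0.975 = 39.
The 1st smallest replicate is 21.8; the 39th is 31.5.

(21.8, 31.5)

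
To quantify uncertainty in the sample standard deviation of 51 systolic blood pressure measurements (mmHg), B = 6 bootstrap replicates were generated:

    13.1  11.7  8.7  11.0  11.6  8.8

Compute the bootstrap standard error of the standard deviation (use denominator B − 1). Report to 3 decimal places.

SE* = 1.743

Bootstrap SE is the standard deviation of the 6 replicate standard deviations.
Mean of replicates: (13.1 + 11.7 + 8.7 + 11.0 + 11.6 + 8.8) / 6 = 64.9000 / 6 = 10.8167
Sum of squared deviations: (+2.2833)² + (+0.8833)² + (−2.1167)² + (+0.1833)² + (+0.7833)² + (−2.0167)² = 15.1883
Variance = 15.1883 / 5 = 3.0377
SE* = √3.0377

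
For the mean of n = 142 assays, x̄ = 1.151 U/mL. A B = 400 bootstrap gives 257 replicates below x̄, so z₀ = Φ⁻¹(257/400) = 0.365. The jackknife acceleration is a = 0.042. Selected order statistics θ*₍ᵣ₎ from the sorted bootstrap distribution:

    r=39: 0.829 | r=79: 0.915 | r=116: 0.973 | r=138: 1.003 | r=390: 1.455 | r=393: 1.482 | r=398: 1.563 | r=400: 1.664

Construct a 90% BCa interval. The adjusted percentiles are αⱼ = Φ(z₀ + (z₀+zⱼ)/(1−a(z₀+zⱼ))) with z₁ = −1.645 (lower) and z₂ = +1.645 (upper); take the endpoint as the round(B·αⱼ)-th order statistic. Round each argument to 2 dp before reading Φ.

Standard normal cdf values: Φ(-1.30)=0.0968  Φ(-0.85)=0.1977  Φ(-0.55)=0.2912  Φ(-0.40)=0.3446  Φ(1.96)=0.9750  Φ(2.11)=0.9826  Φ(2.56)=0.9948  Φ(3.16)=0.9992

(0.915, 1.563)

Lower: z₀ + z₁ = 0.365 + (-1.645) = -1.280; 1 − a(z₀+z₁) = 1 − (0.042)(-1.280) = 1.0538; argument = 0.365 + (-1.280)/1.0538 = -0.8497 → -0.85.
α₁ = Φ(-0.85) = 0.1977; rank = round(400 × 0.1977) = 79; θ*₍79₎ = 0.915.
Upper: z₀ + z₂ = 2.010; 1 − a(z₀+z₂) = 0.9156; argument = 2.5603 → 2.56; α₂ = 0.9948; rank = 398; θ*₍398₎ = 1.563.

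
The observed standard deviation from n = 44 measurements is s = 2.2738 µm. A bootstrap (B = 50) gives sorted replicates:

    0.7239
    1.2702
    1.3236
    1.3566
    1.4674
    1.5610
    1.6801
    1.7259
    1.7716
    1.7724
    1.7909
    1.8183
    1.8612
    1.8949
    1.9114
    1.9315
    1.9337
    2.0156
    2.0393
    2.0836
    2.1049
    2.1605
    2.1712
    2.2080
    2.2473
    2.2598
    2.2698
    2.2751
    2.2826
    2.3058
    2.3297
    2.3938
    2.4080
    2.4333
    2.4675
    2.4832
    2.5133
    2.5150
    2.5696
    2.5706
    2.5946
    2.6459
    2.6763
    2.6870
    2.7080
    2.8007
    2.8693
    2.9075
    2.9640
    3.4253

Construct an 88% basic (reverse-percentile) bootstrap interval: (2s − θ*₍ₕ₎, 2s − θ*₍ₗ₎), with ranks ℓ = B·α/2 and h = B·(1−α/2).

(1.6783, 3.2240)

Percentile endpoints at ranks 3 and 47: θ*₍3₎ = 1.3236, θ*₍47₎ = 2.8693.
Basic interval reflects these around s:
  lower = 2 × 2.2738 − 2.8693 = 1.6783
  upper = 2 × 2.2738 − 1.3236 = 3.2240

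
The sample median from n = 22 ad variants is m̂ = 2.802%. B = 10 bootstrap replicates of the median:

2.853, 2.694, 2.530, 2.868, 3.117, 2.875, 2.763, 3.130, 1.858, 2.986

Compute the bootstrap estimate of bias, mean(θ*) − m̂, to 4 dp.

mean(θ*) = (2.853 + 2.694 + 2.530 + 2.868 + 3.117 + 2.875 + 2.763 + 3.130 + 1.858 + 2.986) / 10 = 2.76740
bias = 2.76740 − 2.802

bias = −0.0346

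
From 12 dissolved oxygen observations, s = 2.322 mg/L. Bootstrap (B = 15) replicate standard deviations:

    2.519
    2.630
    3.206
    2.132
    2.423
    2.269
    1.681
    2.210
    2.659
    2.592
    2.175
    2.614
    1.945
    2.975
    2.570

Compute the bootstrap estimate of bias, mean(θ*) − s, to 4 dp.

bias = +0.1180

mean(θ*) = (2.519 + 2.630 + 3.206 + 2.132 + 2.423 + 2.269 + 1.681 + 2.210 + 2.659 + 2.592 + 2.175 + 2.614 + 1.945 + 2.975 + 2.570) / 15 = 2.44000
bias = 2.44000 − 2.322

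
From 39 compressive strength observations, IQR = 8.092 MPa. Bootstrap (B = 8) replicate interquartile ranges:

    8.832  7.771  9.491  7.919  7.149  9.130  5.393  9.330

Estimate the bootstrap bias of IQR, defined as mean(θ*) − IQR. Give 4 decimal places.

bias = +0.0349

mean(θ*) = (8.832 + 7.771 + 9.491 + 7.919 + 7.149 + 9.130 + 5.393 + 9.330) / 8 = 8.12688
bias = 8.12688 − 8.092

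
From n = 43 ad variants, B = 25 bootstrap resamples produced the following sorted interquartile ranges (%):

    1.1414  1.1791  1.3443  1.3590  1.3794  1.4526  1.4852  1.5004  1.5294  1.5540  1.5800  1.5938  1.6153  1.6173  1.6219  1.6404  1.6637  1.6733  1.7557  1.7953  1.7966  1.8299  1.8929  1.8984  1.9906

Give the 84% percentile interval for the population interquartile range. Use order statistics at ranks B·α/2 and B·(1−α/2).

α = 0.16; lower rank = 25 × 0.080 = 2; upper rank = 25 × 0.920 = 23.
The 2nd smallest replicate is 1.1791; the 23rd is 1.8929.

(1.1791, 1.8929)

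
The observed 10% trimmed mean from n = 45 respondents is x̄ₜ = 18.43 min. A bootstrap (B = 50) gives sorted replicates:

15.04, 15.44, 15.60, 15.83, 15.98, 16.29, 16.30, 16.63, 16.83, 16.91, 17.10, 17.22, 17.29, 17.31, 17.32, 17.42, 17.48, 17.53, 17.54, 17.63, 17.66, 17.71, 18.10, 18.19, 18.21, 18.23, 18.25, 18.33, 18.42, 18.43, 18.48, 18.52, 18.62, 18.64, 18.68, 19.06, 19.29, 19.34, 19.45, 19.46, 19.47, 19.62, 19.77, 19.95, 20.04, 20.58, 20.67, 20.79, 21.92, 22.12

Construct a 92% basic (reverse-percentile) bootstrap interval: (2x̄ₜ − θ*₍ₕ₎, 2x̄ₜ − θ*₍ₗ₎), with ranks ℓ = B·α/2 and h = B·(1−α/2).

(16.07, 21.42)

Percentile endpoints at ranks 2 and 48: θ*₍2₎ = 15.44, θ*₍48₎ = 20.79.
Basic interval reflects these around x̄ₜ:
  lower = 2 × 18.43 − 20.79 = 16.07
  upper = 2 × 18.43 − 15.44 = 21.42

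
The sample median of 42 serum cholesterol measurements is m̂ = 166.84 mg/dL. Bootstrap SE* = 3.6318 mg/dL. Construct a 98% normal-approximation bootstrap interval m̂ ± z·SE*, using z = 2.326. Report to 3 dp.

(158.392, 175.288)

Margin = 2.326 × 3.6318 = 8.4476
Interval: 166.84 ± 8.4476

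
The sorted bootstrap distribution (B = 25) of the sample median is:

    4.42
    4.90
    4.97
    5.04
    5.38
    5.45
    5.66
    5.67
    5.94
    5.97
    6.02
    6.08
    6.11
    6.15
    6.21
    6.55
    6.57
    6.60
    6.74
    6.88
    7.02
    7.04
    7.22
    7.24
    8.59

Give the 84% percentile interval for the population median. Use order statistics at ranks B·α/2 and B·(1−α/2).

α = 0.16; lower rank = 25 × 0.080 = 2; upper rank = 25 × 0.920 = 23.
The 2nd smallest replicate is 4.90; the 23rd is 7.22.

(4.90, 7.22)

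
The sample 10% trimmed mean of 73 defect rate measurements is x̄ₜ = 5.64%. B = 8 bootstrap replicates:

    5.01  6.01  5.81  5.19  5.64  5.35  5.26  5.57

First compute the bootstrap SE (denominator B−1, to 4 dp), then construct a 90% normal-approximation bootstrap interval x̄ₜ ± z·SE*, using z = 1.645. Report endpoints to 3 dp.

Mean of replicates = 5.4800; sum of squared deviations = 0.7938; SE* = √(0.7938/7) = 0.3367
Margin = 1.645 × 0.3367 = 0.5539
Interval: 5.64 ± 0.5539

(5.086, 6.194)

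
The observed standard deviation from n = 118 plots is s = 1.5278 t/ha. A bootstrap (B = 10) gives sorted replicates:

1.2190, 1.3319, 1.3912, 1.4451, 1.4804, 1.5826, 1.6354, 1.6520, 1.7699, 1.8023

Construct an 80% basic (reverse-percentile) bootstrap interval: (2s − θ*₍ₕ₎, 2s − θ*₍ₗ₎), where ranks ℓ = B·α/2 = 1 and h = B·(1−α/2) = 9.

Percentile endpoints at ranks 1 and 9: θ*₍1₎ = 1.2190, θ*₍9₎ = 1.7699.
Basic interval reflects these around s:
  lower = 2 × 1.5278 − 1.7699 = 1.2857
  upper = 2 × 1.5278 − 1.2190 = 1.8366

(1.2857, 1.8366)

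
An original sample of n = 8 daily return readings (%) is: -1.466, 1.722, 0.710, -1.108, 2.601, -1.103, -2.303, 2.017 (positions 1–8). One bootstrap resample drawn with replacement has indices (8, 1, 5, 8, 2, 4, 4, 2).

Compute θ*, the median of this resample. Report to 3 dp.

θ* = 1.722

Resample values: 2.017, -1.466, 2.601, 2.017, 1.722, -1.108, -1.108, 1.722.
Sorted: -1.466, -1.108, -1.108, 1.722, 1.722, 2.017, 2.017, 2.601
Median = average of the two middle values = 1.722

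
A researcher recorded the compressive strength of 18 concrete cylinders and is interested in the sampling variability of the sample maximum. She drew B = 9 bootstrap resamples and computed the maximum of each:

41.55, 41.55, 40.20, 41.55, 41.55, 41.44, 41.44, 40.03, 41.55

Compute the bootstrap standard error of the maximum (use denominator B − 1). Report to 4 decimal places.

SE* = 0.6221

Bootstrap SE is the standard deviation of the 9 replicate maximums.
Mean of replicates: (41.55 + 41.55 + 40.20 + 41.55 + 41.55 + 41.44 + 41.44 + 40.03 + 41.55) / 9 = 370.86000 / 9 = 41.20667
Sum of squared deviations: (+0.34333)² + (+0.34333)² + (−1.00667)² + (+0.34333)² + (+0.34333)² + (+0.23333)² + (+0.23333)² + (−1.17667)² + (+0.34333)² = 3.09620
Variance = 3.09620 / 8 = 0.38702
SE* = √0.38702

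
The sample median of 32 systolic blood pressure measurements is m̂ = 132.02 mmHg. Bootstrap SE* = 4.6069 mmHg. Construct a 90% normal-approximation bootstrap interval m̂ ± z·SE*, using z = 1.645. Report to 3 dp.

Margin = 1.645 × 4.6069 = 7.5784
Interval: 132.02 ± 7.5784

(124.442, 139.598)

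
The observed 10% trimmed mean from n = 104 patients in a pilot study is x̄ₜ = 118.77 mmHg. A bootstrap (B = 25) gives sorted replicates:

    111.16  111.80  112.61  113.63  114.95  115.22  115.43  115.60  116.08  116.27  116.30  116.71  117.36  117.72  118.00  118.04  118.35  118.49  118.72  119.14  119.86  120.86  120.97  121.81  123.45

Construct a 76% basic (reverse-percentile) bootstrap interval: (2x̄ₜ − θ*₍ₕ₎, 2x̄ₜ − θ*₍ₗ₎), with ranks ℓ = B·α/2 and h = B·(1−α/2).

(116.68, 124.93)

Percentile endpoints at ranks 3 and 22: θ*₍3₎ = 112.61, θ*₍22₎ = 120.86.
Basic interval reflects these around x̄ₜ:
  lower = 2 × 118.77 − 120.86 = 116.68
  upper = 2 × 118.77 − 112.61 = 124.93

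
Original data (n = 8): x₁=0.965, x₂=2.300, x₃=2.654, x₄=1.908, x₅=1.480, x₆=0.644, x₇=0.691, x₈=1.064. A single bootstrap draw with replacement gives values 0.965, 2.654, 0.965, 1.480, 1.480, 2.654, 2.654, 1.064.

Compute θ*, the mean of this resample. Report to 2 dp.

Mean = (0.965 + 2.654 + 0.965 + 1.480 + 1.480 + 2.654 + 2.654 + 1.064) / 8 = 13.9160 / 8 = 1.74

θ* = 1.74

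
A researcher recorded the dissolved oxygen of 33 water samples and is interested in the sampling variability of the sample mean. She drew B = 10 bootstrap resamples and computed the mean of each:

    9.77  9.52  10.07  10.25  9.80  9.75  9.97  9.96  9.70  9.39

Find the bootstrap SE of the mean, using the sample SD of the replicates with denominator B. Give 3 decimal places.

Bootstrap SE is the standard deviation of the 10 replicate means.
Mean of replicates: (9.77 + 9.52 + 10.07 + 10.25 + 9.80 + 9.75 + 9.97 + 9.96 + 9.70 + 9.39) / 10 = 98.1800 / 10 = 9.8180
Sum of squared deviations: (−0.0480)² + (−0.2980)² + (+0.2520)² + (+0.4320)² + (−0.0180)² + (−0.0680)² + (+0.1520)² + (+0.1420)² + (−0.1180)² + (−0.4280)² = 0.5866
Variance = 0.5866 / 10 = 0.0587
SE* = √0.0587

SE* = 0.242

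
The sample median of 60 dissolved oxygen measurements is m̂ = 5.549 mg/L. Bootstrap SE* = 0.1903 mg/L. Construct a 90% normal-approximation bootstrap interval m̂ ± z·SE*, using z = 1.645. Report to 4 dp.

Margin = 1.645 × 0.1903 = 0.31304
Interval: 5.549 ± 0.31304

(5.2360, 5.8620)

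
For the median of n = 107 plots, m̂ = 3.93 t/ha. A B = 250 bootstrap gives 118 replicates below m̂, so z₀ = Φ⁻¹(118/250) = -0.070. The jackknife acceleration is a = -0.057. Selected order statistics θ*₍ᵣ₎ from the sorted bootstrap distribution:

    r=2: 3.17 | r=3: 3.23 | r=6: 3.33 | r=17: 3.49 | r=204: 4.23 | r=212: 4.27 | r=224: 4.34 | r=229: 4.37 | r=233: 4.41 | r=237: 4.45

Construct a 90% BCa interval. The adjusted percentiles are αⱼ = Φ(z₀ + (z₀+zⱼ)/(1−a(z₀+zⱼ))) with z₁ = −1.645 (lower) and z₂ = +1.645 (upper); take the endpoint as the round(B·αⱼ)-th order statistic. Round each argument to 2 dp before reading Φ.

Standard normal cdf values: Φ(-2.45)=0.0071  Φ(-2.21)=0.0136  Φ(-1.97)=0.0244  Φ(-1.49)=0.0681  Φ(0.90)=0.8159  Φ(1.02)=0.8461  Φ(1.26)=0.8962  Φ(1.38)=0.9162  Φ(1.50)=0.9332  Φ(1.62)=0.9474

(3.33, 4.37)

Lower: z₀ + z₁ = -0.070 + (-1.645) = -1.715; 1 − a(z₀+z₁) = 1 − (-0.057)(-1.715) = 0.9022; argument = -0.070 + (-1.715)/0.9022 = -1.9708 → -1.97.
α₁ = Φ(-1.97) = 0.0244; rank = round(250 × 0.0244) = 6; θ*₍6₎ = 3.33.
Upper: z₀ + z₂ = 1.575; 1 − a(z₀+z₂) = 1.0898; argument = 1.3753 → 1.38; α₂ = 0.9162; rank = 229; θ*₍229₎ = 4.37.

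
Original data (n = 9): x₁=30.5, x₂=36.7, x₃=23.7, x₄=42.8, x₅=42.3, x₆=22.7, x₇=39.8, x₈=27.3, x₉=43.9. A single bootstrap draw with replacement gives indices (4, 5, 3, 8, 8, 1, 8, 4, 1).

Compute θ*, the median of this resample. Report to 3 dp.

θ* = 30.500

Resample values: 42.8, 42.3, 23.7, 27.3, 27.3, 30.5, 27.3, 42.8, 30.5.
Sorted: 23.7, 27.3, 27.3, 27.3, 30.5, 30.5, 42.3, 42.8, 42.8
Median = middle value = 30.500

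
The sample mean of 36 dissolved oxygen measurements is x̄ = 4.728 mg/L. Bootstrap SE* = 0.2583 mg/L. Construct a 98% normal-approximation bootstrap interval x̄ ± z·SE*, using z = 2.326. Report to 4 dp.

Margin = 2.326 × 0.2583 = 0.60081
Interval: 4.728 ± 0.60081

(4.1272, 5.3288)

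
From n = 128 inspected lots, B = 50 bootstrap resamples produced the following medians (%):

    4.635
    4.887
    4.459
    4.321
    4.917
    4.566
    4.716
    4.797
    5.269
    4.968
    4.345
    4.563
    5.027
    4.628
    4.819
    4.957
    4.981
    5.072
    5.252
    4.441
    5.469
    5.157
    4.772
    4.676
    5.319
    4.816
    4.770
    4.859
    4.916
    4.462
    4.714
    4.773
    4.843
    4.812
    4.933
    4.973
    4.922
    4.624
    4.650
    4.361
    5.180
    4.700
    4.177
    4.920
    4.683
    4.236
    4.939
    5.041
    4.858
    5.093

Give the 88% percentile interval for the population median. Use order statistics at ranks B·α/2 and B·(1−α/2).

(4.321, 5.252)

Sorted replicates: 4.177, 4.236, 4.321, 4.345, 4.361, 4.441, 4.459, 4.462, 4.563, 4.566, 4.624, 4.628, 4.635, 4.650, 4.676, 4.683, 4.700, 4.714, 4.716, 4.770, 4.772, 4.773, 4.797, 4.812, 4.816, 4.819, 4.843, 4.858, 4.859, 4.887, 4.916, 4.917, 4.920, 4.922, 4.933, 4.939, 4.957, 4.968, 4.973, 4.981, 5.027, 5.041, 5.072, 5.093, 5.157, 5.180, 5.252, 5.269, 5.319, 5.469
α = 0.12; lower rank = 50 × 0.060 = 3; upper rank = 50 × 0.940 = 47.
The 3rd smallest replicate is 4.321; the 47th is 5.252.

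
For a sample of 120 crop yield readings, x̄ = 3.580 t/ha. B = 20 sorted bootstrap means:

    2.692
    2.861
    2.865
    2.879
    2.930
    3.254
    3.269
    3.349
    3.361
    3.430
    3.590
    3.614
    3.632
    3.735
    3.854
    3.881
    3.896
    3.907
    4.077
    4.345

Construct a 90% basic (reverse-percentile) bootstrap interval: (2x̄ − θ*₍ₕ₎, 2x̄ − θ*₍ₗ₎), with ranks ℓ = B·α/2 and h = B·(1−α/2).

Percentile endpoints at ranks 1 and 19: θ*₍1₎ = 2.692, θ*₍19₎ = 4.077.
Basic interval reflects these around x̄:
  lower = 2 × 3.580 − 4.077 = 3.083
  upper = 2 × 3.580 − 2.692 = 4.468

(3.083, 4.468)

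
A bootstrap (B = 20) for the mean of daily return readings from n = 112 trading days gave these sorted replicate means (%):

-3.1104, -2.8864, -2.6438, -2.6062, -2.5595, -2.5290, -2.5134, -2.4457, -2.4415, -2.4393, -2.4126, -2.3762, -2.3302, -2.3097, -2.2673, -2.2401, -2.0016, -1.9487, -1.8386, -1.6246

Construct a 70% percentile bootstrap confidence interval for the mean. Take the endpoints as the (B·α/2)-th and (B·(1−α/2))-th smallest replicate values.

(-2.6438, -2.0016)

α = 0.30; lower rank = 20 × 0.150 = 3; upper rank = 20 × 0.850 = 17.
The 3rd smallest replicate is -2.6438; the 17th is -2.0016.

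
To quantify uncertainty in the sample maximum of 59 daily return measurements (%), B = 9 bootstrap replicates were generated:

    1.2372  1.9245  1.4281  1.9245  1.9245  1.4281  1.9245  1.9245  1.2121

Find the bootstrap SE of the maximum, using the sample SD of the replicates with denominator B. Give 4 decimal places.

Bootstrap SE is the standard deviation of the 9 replicate maximums.
Mean of replicates: (1.2372 + 1.9245 + 1.4281 + 1.9245 + 1.9245 + 1.4281 + 1.9245 + 1.9245 + 1.2121) / 9 = 14.92800 / 9 = 1.65867
Sum of squared deviations: (−0.42147)² + (+0.26583)² + (−0.23057)² + (+0.26583)² + (+0.26583)² + (−0.23057)² + (+0.26583)² + (+0.26583)² + (−0.44657)² = 0.83671
Variance = 0.83671 / 9 = 0.09297
SE* = √0.09297

SE* = 0.3049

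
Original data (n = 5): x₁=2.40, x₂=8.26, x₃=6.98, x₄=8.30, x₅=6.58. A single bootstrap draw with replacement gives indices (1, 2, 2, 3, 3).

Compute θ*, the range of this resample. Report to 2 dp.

θ* = 5.86

Resample values: 2.40, 8.26, 8.26, 6.98, 6.98.
Range = 8.26 − 2.40 = 5.86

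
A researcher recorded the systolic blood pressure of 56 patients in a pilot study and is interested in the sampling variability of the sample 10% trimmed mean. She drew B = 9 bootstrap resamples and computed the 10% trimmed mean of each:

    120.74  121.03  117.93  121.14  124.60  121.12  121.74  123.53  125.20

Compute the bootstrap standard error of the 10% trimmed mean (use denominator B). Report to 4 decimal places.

Bootstrap SE is the standard deviation of the 9 replicate 10% trimmed means.
Mean of replicates: (120.74 + 121.03 + 117.93 + 121.14 + 124.60 + 121.12 + 121.74 + 123.53 + 125.20) / 9 = 1097.03000 / 9 = 121.89222
Sum of squared deviations: (−1.15222)² + (−0.86222)² + (−3.96222)² + (−0.75222)² + (+2.70778)² + (−0.77222)² + (−0.15222)² + (+1.63778)² + (+3.30778)² = 39.91136
Variance = 39.91136 / 9 = 4.43460
SE* = √4.43460

SE* = 2.1058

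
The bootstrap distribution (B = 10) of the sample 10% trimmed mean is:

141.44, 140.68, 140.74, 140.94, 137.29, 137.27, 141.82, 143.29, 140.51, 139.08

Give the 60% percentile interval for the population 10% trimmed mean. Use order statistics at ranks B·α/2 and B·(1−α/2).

(137.29, 141.44)

Sorted replicates: 137.27, 137.29, 139.08, 140.51, 140.68, 140.74, 140.94, 141.44, 141.82, 143.29
α = 0.40; lower rank = 10 × 0.200 = 2; upper rank = 10 × 0.800 = 8.
The 2nd smallest replicate is 137.29; the 8th is 141.44.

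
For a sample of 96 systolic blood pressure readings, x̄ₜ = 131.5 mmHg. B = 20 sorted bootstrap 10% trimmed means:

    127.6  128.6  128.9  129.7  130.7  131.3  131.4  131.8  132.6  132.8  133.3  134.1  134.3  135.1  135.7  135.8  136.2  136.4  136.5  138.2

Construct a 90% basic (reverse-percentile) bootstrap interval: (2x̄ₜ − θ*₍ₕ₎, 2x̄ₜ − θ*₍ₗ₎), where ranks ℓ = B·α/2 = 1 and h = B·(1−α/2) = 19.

(126.5, 135.4)

Percentile endpoints at ranks 1 and 19: θ*₍1₎ = 127.6, θ*₍19₎ = 136.5.
Basic interval reflects these around x̄ₜ:
  lower = 2 × 131.5 − 136.5 = 126.5
  upper = 2 × 131.5 − 127.6 = 135.4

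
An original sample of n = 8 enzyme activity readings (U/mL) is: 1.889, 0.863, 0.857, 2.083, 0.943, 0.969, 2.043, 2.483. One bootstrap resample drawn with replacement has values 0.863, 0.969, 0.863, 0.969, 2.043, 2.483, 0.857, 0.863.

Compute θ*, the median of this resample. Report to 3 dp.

θ* = 0.916

Sorted: 0.857, 0.863, 0.863, 0.863, 0.969, 0.969, 2.043, 2.483
Median = average of the two middle values = 0.916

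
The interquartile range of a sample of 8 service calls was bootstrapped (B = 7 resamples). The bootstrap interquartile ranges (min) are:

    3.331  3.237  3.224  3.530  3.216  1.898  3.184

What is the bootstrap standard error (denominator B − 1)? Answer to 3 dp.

Bootstrap SE is the standard deviation of the 7 replicate interquartile ranges.
Mean of replicates: (3.331 + 3.237 + 3.224 + 3.530 + 3.216 + 1.898 + 3.184) / 7 = 21.6200 / 7 = 3.0886
Sum of squared deviations: (+0.2424)² + (+0.1484)² + (+0.1354)² + (+0.4414)² + (+0.1274)² + (−1.1906)² + (+0.0954)² = 1.7368
Variance = 1.7368 / 6 = 0.2895
SE* = √0.2895

SE* = 0.538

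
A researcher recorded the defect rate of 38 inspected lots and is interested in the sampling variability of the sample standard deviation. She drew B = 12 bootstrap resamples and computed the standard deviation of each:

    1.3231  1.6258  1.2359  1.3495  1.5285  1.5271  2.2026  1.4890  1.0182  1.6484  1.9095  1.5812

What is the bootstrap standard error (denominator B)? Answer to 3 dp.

Bootstrap SE is the standard deviation of the 12 replicate standard deviations.
Mean of replicates: (1.3231 + 1.6258 + 1.2359 + 1.3495 + 1.5285 + 1.5271 + 2.2026 + 1.4890 + 1.0182 + 1.6484 + 1.9095 + 1.5812) / 12 = 18.43880 / 12 = 1.53657
Sum of squared deviations: (−0.21347)² + (+0.08923)² + (−0.30067)² + (−0.18707)² + (−0.00807)² + (−0.00947)² + (+0.66603)² + (−0.04757)² + (−0.51837)² + (+0.11183)² + (+0.37293)² + (+0.04463)² = 1.04722
Variance = 1.04722 / 12 = 0.08727
SE* = √0.08727

SE* = 0.295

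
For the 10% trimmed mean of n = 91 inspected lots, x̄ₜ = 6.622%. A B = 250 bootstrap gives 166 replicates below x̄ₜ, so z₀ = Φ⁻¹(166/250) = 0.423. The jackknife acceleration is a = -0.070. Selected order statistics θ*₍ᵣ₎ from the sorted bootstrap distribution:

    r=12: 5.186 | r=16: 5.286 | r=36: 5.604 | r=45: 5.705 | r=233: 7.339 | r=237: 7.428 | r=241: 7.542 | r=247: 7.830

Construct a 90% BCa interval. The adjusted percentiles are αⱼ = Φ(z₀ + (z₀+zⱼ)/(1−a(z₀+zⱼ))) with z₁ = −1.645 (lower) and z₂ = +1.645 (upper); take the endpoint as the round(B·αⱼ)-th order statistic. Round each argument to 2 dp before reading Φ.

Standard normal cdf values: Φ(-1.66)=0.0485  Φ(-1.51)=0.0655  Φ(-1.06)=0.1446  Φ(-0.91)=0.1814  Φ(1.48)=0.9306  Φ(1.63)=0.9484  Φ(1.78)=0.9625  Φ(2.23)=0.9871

(5.705, 7.830)

Lower: z₀ + z₁ = 0.423 + (-1.645) = -1.222; 1 − a(z₀+z₁) = 1 − (-0.070)(-1.222) = 0.9145; argument = 0.423 + (-1.222)/0.9145 = -0.9133 → -0.91.
α₁ = Φ(-0.91) = 0.1814; rank = round(250 × 0.1814) = 45; θ*₍45₎ = 5.705.
Upper: z₀ + z₂ = 2.068; 1 − a(z₀+z₂) = 1.1448; argument = 2.2295 → 2.23; α₂ = 0.9871; rank = 247; θ*₍247₎ = 7.830.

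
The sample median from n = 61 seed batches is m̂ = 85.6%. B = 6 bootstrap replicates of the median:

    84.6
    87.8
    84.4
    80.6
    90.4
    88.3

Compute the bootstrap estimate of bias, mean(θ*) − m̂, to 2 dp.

mean(θ*) = (84.6 + 87.8 + 84.4 + 80.6 + 90.4 + 88.3) / 6 = 86.017
bias = 86.017 − 85.6

bias = +0.42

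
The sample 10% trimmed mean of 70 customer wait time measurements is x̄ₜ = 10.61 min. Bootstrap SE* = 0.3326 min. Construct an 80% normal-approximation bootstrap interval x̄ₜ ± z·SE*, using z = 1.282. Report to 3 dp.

Margin = 1.282 × 0.3326 = 0.4264
Interval: 10.61 ± 0.4264

(10.184, 11.036)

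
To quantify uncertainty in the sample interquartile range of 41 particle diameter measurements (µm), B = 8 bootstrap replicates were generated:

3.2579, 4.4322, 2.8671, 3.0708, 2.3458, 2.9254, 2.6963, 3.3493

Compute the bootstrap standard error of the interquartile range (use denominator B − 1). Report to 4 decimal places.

Bootstrap SE is the standard deviation of the 8 replicate interquartile ranges.
Mean of replicates: (3.2579 + 4.4322 + 2.8671 + 3.0708 + 2.3458 + 2.9254 + 2.6963 + 3.3493) / 8 = 24.94480 / 8 = 3.11810
Sum of squared deviations: (+0.13980)² + (+1.31410)² + (−0.25100)² + (−0.04730)² + (−0.77230)² + (−0.19270)² + (−0.42180)² + (+0.23120)² = 2.67659
Variance = 2.67659 / 7 = 0.38237
SE* = √0.38237

SE* = 0.6184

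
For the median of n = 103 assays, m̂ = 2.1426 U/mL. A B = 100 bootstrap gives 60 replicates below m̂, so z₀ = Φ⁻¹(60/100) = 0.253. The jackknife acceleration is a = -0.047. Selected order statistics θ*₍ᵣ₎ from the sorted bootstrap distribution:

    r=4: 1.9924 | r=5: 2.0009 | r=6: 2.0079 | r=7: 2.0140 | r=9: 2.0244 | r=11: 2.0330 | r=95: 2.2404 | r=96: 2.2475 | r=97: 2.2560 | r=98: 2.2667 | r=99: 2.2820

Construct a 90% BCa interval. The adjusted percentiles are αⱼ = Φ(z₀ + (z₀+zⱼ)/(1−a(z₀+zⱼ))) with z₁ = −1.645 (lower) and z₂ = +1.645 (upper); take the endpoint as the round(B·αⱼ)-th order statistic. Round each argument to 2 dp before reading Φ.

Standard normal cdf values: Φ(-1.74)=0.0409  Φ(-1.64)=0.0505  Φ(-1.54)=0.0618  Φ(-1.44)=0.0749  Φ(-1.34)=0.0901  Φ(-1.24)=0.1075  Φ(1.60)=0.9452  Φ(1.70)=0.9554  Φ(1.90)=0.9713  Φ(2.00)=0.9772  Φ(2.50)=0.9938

Lower: z₀ + z₁ = 0.253 + (-1.645) = -1.392; 1 − a(z₀+z₁) = 1 − (-0.047)(-1.392) = 0.9346; argument = 0.253 + (-1.392)/0.9346 = -1.2364 → -1.24.
α₁ = Φ(-1.24) = 0.1075; rank = round(100 × 0.1075) = 11; θ*₍11₎ = 2.0330.
Upper: z₀ + z₂ = 1.898; 1 − a(z₀+z₂) = 1.0892; argument = 1.9956 → 2.00; α₂ = 0.9772; rank = 98; θ*₍98₎ = 2.2667.

(2.0330, 2.2667)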